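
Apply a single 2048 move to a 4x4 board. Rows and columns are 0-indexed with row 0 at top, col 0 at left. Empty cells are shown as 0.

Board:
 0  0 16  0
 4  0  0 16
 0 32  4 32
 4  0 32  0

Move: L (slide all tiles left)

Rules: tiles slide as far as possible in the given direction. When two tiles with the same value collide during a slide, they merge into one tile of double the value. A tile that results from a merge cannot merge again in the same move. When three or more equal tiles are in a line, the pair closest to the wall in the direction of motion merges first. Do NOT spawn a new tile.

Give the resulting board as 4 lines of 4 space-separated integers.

Slide left:
row 0: [0, 0, 16, 0] -> [16, 0, 0, 0]
row 1: [4, 0, 0, 16] -> [4, 16, 0, 0]
row 2: [0, 32, 4, 32] -> [32, 4, 32, 0]
row 3: [4, 0, 32, 0] -> [4, 32, 0, 0]

Answer: 16  0  0  0
 4 16  0  0
32  4 32  0
 4 32  0  0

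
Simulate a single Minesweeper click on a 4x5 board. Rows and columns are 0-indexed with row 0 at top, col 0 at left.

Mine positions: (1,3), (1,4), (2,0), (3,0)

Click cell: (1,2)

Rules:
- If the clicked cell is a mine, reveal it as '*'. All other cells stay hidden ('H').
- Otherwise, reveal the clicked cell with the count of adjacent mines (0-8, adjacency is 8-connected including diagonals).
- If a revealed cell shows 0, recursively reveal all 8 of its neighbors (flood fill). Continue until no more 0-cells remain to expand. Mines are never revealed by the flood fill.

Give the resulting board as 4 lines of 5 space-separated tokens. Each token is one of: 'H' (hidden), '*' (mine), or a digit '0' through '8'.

H H H H H
H H 1 H H
H H H H H
H H H H H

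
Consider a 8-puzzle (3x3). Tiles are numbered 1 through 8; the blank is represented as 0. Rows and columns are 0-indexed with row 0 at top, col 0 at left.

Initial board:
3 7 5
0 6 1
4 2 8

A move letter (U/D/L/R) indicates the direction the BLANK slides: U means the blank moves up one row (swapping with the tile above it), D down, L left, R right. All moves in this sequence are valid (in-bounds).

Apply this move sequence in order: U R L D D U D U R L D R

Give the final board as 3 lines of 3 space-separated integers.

After move 1 (U):
0 7 5
3 6 1
4 2 8

After move 2 (R):
7 0 5
3 6 1
4 2 8

After move 3 (L):
0 7 5
3 6 1
4 2 8

After move 4 (D):
3 7 5
0 6 1
4 2 8

After move 5 (D):
3 7 5
4 6 1
0 2 8

After move 6 (U):
3 7 5
0 6 1
4 2 8

After move 7 (D):
3 7 5
4 6 1
0 2 8

After move 8 (U):
3 7 5
0 6 1
4 2 8

After move 9 (R):
3 7 5
6 0 1
4 2 8

After move 10 (L):
3 7 5
0 6 1
4 2 8

After move 11 (D):
3 7 5
4 6 1
0 2 8

After move 12 (R):
3 7 5
4 6 1
2 0 8

Answer: 3 7 5
4 6 1
2 0 8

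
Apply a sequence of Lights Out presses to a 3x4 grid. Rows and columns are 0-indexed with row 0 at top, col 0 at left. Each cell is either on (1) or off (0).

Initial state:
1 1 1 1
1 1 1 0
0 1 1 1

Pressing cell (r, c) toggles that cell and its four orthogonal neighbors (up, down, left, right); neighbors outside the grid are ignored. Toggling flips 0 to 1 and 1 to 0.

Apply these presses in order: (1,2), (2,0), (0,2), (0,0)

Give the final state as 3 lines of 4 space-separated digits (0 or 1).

After press 1 at (1,2):
1 1 0 1
1 0 0 1
0 1 0 1

After press 2 at (2,0):
1 1 0 1
0 0 0 1
1 0 0 1

After press 3 at (0,2):
1 0 1 0
0 0 1 1
1 0 0 1

After press 4 at (0,0):
0 1 1 0
1 0 1 1
1 0 0 1

Answer: 0 1 1 0
1 0 1 1
1 0 0 1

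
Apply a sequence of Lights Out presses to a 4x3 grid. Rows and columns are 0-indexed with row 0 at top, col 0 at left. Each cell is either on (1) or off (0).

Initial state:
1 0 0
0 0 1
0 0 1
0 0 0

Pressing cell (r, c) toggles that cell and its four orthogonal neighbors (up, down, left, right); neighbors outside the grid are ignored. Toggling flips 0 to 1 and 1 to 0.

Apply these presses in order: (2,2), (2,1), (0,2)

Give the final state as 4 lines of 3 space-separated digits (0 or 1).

After press 1 at (2,2):
1 0 0
0 0 0
0 1 0
0 0 1

After press 2 at (2,1):
1 0 0
0 1 0
1 0 1
0 1 1

After press 3 at (0,2):
1 1 1
0 1 1
1 0 1
0 1 1

Answer: 1 1 1
0 1 1
1 0 1
0 1 1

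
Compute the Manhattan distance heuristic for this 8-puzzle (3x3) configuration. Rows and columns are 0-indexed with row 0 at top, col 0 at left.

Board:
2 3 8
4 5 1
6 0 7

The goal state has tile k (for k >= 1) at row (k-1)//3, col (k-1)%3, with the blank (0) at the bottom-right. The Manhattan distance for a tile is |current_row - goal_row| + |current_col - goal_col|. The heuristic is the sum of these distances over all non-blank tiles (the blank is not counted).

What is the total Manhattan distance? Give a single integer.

Tile 2: (0,0)->(0,1) = 1
Tile 3: (0,1)->(0,2) = 1
Tile 8: (0,2)->(2,1) = 3
Tile 4: (1,0)->(1,0) = 0
Tile 5: (1,1)->(1,1) = 0
Tile 1: (1,2)->(0,0) = 3
Tile 6: (2,0)->(1,2) = 3
Tile 7: (2,2)->(2,0) = 2
Sum: 1 + 1 + 3 + 0 + 0 + 3 + 3 + 2 = 13

Answer: 13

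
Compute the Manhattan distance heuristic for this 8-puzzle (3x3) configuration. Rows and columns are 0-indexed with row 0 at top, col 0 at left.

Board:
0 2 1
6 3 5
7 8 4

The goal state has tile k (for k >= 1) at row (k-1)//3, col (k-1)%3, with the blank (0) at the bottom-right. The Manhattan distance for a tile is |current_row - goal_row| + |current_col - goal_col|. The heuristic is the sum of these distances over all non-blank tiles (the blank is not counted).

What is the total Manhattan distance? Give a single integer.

Tile 2: (0,1)->(0,1) = 0
Tile 1: (0,2)->(0,0) = 2
Tile 6: (1,0)->(1,2) = 2
Tile 3: (1,1)->(0,2) = 2
Tile 5: (1,2)->(1,1) = 1
Tile 7: (2,0)->(2,0) = 0
Tile 8: (2,1)->(2,1) = 0
Tile 4: (2,2)->(1,0) = 3
Sum: 0 + 2 + 2 + 2 + 1 + 0 + 0 + 3 = 10

Answer: 10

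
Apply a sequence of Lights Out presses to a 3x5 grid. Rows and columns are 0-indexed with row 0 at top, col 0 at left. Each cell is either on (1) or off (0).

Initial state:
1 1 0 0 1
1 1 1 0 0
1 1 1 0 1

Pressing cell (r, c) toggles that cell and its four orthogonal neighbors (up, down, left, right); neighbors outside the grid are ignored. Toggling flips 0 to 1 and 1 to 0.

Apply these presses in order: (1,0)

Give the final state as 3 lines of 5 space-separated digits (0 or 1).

After press 1 at (1,0):
0 1 0 0 1
0 0 1 0 0
0 1 1 0 1

Answer: 0 1 0 0 1
0 0 1 0 0
0 1 1 0 1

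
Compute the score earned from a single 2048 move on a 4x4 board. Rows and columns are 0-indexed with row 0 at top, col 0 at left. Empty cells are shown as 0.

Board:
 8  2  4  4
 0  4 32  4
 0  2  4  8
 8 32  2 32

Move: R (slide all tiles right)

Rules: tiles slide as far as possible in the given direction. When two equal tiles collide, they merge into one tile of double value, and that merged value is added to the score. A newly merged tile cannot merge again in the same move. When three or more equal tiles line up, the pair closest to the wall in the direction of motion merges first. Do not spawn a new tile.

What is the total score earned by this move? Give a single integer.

Slide right:
row 0: [8, 2, 4, 4] -> [0, 8, 2, 8]  score +8 (running 8)
row 1: [0, 4, 32, 4] -> [0, 4, 32, 4]  score +0 (running 8)
row 2: [0, 2, 4, 8] -> [0, 2, 4, 8]  score +0 (running 8)
row 3: [8, 32, 2, 32] -> [8, 32, 2, 32]  score +0 (running 8)
Board after move:
 0  8  2  8
 0  4 32  4
 0  2  4  8
 8 32  2 32

Answer: 8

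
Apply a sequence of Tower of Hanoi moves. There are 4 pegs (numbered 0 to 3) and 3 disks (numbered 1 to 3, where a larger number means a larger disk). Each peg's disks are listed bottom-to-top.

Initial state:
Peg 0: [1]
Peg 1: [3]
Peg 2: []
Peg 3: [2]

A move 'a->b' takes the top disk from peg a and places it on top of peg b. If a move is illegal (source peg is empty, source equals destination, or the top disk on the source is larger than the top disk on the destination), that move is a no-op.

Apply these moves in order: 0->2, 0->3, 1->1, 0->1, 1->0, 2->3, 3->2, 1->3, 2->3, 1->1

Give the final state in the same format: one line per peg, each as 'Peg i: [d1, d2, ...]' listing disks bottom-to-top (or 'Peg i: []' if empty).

After move 1 (0->2):
Peg 0: []
Peg 1: [3]
Peg 2: [1]
Peg 3: [2]

After move 2 (0->3):
Peg 0: []
Peg 1: [3]
Peg 2: [1]
Peg 3: [2]

After move 3 (1->1):
Peg 0: []
Peg 1: [3]
Peg 2: [1]
Peg 3: [2]

After move 4 (0->1):
Peg 0: []
Peg 1: [3]
Peg 2: [1]
Peg 3: [2]

After move 5 (1->0):
Peg 0: [3]
Peg 1: []
Peg 2: [1]
Peg 3: [2]

After move 6 (2->3):
Peg 0: [3]
Peg 1: []
Peg 2: []
Peg 3: [2, 1]

After move 7 (3->2):
Peg 0: [3]
Peg 1: []
Peg 2: [1]
Peg 3: [2]

After move 8 (1->3):
Peg 0: [3]
Peg 1: []
Peg 2: [1]
Peg 3: [2]

After move 9 (2->3):
Peg 0: [3]
Peg 1: []
Peg 2: []
Peg 3: [2, 1]

After move 10 (1->1):
Peg 0: [3]
Peg 1: []
Peg 2: []
Peg 3: [2, 1]

Answer: Peg 0: [3]
Peg 1: []
Peg 2: []
Peg 3: [2, 1]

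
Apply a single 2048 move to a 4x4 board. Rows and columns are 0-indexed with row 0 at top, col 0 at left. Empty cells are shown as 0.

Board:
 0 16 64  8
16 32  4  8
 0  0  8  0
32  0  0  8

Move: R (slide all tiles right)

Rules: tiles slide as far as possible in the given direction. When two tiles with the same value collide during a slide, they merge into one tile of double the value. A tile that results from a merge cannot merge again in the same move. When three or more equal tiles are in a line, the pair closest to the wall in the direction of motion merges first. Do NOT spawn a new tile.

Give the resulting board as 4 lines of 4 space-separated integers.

Slide right:
row 0: [0, 16, 64, 8] -> [0, 16, 64, 8]
row 1: [16, 32, 4, 8] -> [16, 32, 4, 8]
row 2: [0, 0, 8, 0] -> [0, 0, 0, 8]
row 3: [32, 0, 0, 8] -> [0, 0, 32, 8]

Answer:  0 16 64  8
16 32  4  8
 0  0  0  8
 0  0 32  8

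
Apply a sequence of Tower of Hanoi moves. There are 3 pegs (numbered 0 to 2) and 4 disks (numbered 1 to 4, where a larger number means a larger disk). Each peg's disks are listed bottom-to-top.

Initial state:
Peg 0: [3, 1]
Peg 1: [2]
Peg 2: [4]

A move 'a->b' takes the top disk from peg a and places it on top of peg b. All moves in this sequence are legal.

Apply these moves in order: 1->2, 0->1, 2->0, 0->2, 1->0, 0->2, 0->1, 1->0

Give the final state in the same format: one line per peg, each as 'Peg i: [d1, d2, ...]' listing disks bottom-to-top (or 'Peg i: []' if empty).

After move 1 (1->2):
Peg 0: [3, 1]
Peg 1: []
Peg 2: [4, 2]

After move 2 (0->1):
Peg 0: [3]
Peg 1: [1]
Peg 2: [4, 2]

After move 3 (2->0):
Peg 0: [3, 2]
Peg 1: [1]
Peg 2: [4]

After move 4 (0->2):
Peg 0: [3]
Peg 1: [1]
Peg 2: [4, 2]

After move 5 (1->0):
Peg 0: [3, 1]
Peg 1: []
Peg 2: [4, 2]

After move 6 (0->2):
Peg 0: [3]
Peg 1: []
Peg 2: [4, 2, 1]

After move 7 (0->1):
Peg 0: []
Peg 1: [3]
Peg 2: [4, 2, 1]

After move 8 (1->0):
Peg 0: [3]
Peg 1: []
Peg 2: [4, 2, 1]

Answer: Peg 0: [3]
Peg 1: []
Peg 2: [4, 2, 1]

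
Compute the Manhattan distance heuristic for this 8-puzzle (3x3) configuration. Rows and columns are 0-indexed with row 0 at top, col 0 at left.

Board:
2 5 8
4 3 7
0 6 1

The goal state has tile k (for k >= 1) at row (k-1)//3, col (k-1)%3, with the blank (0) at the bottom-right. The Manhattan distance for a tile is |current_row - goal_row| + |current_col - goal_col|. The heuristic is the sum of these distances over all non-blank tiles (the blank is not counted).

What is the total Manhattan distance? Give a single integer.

Tile 2: at (0,0), goal (0,1), distance |0-0|+|0-1| = 1
Tile 5: at (0,1), goal (1,1), distance |0-1|+|1-1| = 1
Tile 8: at (0,2), goal (2,1), distance |0-2|+|2-1| = 3
Tile 4: at (1,0), goal (1,0), distance |1-1|+|0-0| = 0
Tile 3: at (1,1), goal (0,2), distance |1-0|+|1-2| = 2
Tile 7: at (1,2), goal (2,0), distance |1-2|+|2-0| = 3
Tile 6: at (2,1), goal (1,2), distance |2-1|+|1-2| = 2
Tile 1: at (2,2), goal (0,0), distance |2-0|+|2-0| = 4
Sum: 1 + 1 + 3 + 0 + 2 + 3 + 2 + 4 = 16

Answer: 16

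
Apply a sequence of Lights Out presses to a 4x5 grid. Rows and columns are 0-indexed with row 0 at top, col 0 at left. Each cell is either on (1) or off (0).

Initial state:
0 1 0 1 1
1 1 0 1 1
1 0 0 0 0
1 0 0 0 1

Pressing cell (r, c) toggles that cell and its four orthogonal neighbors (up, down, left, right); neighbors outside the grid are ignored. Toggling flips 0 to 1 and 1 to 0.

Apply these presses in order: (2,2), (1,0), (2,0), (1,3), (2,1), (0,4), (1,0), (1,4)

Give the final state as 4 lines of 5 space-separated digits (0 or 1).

After press 1 at (2,2):
0 1 0 1 1
1 1 1 1 1
1 1 1 1 0
1 0 1 0 1

After press 2 at (1,0):
1 1 0 1 1
0 0 1 1 1
0 1 1 1 0
1 0 1 0 1

After press 3 at (2,0):
1 1 0 1 1
1 0 1 1 1
1 0 1 1 0
0 0 1 0 1

After press 4 at (1,3):
1 1 0 0 1
1 0 0 0 0
1 0 1 0 0
0 0 1 0 1

After press 5 at (2,1):
1 1 0 0 1
1 1 0 0 0
0 1 0 0 0
0 1 1 0 1

After press 6 at (0,4):
1 1 0 1 0
1 1 0 0 1
0 1 0 0 0
0 1 1 0 1

After press 7 at (1,0):
0 1 0 1 0
0 0 0 0 1
1 1 0 0 0
0 1 1 0 1

After press 8 at (1,4):
0 1 0 1 1
0 0 0 1 0
1 1 0 0 1
0 1 1 0 1

Answer: 0 1 0 1 1
0 0 0 1 0
1 1 0 0 1
0 1 1 0 1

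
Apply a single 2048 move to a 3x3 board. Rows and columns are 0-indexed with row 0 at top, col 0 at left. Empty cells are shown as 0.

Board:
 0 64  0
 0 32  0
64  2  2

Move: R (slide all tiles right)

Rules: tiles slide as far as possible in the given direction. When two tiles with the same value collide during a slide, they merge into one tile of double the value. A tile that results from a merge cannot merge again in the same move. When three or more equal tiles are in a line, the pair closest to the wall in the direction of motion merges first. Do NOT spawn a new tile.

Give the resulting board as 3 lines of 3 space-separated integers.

Answer:  0  0 64
 0  0 32
 0 64  4

Derivation:
Slide right:
row 0: [0, 64, 0] -> [0, 0, 64]
row 1: [0, 32, 0] -> [0, 0, 32]
row 2: [64, 2, 2] -> [0, 64, 4]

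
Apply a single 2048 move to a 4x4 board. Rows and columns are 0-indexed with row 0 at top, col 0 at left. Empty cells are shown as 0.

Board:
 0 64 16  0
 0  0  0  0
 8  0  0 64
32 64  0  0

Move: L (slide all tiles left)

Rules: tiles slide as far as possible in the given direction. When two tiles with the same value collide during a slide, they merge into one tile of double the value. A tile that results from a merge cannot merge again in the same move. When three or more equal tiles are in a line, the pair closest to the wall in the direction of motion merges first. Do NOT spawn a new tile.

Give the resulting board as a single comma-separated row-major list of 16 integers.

Slide left:
row 0: [0, 64, 16, 0] -> [64, 16, 0, 0]
row 1: [0, 0, 0, 0] -> [0, 0, 0, 0]
row 2: [8, 0, 0, 64] -> [8, 64, 0, 0]
row 3: [32, 64, 0, 0] -> [32, 64, 0, 0]

Answer: 64, 16, 0, 0, 0, 0, 0, 0, 8, 64, 0, 0, 32, 64, 0, 0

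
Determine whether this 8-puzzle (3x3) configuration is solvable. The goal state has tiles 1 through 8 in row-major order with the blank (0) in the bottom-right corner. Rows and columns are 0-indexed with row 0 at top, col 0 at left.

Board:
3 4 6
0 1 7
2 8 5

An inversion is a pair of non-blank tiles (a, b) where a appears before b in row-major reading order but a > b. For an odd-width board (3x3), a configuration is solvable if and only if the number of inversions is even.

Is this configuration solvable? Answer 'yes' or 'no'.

Inversions (pairs i<j in row-major order where tile[i] > tile[j] > 0): 10
10 is even, so the puzzle is solvable.

Answer: yes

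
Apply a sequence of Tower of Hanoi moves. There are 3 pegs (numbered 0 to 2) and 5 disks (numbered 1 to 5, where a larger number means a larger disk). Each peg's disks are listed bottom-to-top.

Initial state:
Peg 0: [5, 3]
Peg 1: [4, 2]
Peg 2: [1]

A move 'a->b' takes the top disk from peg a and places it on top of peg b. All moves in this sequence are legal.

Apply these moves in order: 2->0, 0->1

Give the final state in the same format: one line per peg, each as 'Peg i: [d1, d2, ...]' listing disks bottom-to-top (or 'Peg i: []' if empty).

After move 1 (2->0):
Peg 0: [5, 3, 1]
Peg 1: [4, 2]
Peg 2: []

After move 2 (0->1):
Peg 0: [5, 3]
Peg 1: [4, 2, 1]
Peg 2: []

Answer: Peg 0: [5, 3]
Peg 1: [4, 2, 1]
Peg 2: []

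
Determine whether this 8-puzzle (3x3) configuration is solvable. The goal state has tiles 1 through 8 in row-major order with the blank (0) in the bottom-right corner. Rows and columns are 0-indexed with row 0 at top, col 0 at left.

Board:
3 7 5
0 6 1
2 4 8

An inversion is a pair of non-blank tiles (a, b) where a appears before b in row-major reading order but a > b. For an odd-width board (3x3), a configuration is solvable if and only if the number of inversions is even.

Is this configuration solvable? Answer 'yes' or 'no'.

Answer: no

Derivation:
Inversions (pairs i<j in row-major order where tile[i] > tile[j] > 0): 13
13 is odd, so the puzzle is not solvable.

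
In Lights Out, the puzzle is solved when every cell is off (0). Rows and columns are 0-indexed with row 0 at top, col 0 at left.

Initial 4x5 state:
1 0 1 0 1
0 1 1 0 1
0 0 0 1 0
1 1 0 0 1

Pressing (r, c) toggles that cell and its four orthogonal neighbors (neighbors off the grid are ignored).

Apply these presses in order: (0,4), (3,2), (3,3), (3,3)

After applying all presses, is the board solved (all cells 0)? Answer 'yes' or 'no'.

Answer: no

Derivation:
After press 1 at (0,4):
1 0 1 1 0
0 1 1 0 0
0 0 0 1 0
1 1 0 0 1

After press 2 at (3,2):
1 0 1 1 0
0 1 1 0 0
0 0 1 1 0
1 0 1 1 1

After press 3 at (3,3):
1 0 1 1 0
0 1 1 0 0
0 0 1 0 0
1 0 0 0 0

After press 4 at (3,3):
1 0 1 1 0
0 1 1 0 0
0 0 1 1 0
1 0 1 1 1

Lights still on: 11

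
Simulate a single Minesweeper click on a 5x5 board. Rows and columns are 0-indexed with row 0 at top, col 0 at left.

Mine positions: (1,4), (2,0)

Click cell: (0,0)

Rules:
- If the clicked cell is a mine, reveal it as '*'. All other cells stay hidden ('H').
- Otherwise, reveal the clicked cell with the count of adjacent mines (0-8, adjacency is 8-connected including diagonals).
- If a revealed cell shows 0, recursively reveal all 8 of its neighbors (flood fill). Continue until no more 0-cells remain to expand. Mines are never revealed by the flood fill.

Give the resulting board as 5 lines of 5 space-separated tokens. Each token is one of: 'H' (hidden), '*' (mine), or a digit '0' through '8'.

0 0 0 1 H
1 1 0 1 H
H 1 0 1 1
1 1 0 0 0
0 0 0 0 0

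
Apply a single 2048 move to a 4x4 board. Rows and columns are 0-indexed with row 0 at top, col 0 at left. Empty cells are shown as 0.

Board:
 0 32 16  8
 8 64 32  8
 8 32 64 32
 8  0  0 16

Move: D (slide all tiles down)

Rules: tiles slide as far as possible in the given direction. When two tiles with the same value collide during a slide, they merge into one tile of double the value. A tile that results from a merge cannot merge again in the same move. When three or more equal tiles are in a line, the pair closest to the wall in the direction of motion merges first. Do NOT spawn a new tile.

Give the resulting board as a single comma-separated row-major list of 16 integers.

Slide down:
col 0: [0, 8, 8, 8] -> [0, 0, 8, 16]
col 1: [32, 64, 32, 0] -> [0, 32, 64, 32]
col 2: [16, 32, 64, 0] -> [0, 16, 32, 64]
col 3: [8, 8, 32, 16] -> [0, 16, 32, 16]

Answer: 0, 0, 0, 0, 0, 32, 16, 16, 8, 64, 32, 32, 16, 32, 64, 16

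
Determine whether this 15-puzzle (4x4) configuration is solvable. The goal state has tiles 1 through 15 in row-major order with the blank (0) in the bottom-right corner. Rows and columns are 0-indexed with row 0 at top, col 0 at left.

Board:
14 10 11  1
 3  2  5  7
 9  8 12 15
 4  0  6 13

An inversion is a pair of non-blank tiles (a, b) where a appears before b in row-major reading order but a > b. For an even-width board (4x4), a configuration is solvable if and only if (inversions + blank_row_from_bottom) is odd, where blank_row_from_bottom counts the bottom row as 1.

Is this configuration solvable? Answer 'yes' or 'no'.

Inversions: 45
Blank is in row 3 (0-indexed from top), which is row 1 counting from the bottom (bottom = 1).
45 + 1 = 46, which is even, so the puzzle is not solvable.

Answer: no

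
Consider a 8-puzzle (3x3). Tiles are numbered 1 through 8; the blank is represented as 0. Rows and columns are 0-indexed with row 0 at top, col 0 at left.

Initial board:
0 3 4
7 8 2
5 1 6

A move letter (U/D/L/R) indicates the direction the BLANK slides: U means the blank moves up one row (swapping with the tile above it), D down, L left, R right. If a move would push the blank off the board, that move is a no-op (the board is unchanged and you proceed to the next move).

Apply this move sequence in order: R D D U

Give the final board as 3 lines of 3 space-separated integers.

Answer: 3 8 4
7 0 2
5 1 6

Derivation:
After move 1 (R):
3 0 4
7 8 2
5 1 6

After move 2 (D):
3 8 4
7 0 2
5 1 6

After move 3 (D):
3 8 4
7 1 2
5 0 6

After move 4 (U):
3 8 4
7 0 2
5 1 6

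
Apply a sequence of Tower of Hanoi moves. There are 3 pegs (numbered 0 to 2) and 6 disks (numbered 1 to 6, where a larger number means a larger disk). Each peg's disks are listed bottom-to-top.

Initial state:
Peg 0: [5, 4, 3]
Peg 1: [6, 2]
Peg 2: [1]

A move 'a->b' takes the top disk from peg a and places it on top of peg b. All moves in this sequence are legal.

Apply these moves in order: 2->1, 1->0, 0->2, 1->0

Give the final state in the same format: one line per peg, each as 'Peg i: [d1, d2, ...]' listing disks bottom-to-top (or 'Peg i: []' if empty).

After move 1 (2->1):
Peg 0: [5, 4, 3]
Peg 1: [6, 2, 1]
Peg 2: []

After move 2 (1->0):
Peg 0: [5, 4, 3, 1]
Peg 1: [6, 2]
Peg 2: []

After move 3 (0->2):
Peg 0: [5, 4, 3]
Peg 1: [6, 2]
Peg 2: [1]

After move 4 (1->0):
Peg 0: [5, 4, 3, 2]
Peg 1: [6]
Peg 2: [1]

Answer: Peg 0: [5, 4, 3, 2]
Peg 1: [6]
Peg 2: [1]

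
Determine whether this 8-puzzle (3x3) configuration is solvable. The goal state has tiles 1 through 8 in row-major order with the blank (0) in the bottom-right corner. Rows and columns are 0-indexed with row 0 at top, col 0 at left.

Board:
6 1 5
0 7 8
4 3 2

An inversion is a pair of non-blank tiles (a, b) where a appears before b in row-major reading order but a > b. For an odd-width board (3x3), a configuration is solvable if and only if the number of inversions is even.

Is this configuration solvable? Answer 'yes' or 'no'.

Inversions (pairs i<j in row-major order where tile[i] > tile[j] > 0): 17
17 is odd, so the puzzle is not solvable.

Answer: no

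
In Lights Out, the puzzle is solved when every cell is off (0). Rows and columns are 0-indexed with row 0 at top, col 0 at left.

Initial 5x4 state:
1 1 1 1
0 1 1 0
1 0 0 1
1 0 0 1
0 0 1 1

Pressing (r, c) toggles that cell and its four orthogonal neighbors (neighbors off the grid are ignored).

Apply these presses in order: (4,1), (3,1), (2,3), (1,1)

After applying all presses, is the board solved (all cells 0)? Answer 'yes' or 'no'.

Answer: no

Derivation:
After press 1 at (4,1):
1 1 1 1
0 1 1 0
1 0 0 1
1 1 0 1
1 1 0 1

After press 2 at (3,1):
1 1 1 1
0 1 1 0
1 1 0 1
0 0 1 1
1 0 0 1

After press 3 at (2,3):
1 1 1 1
0 1 1 1
1 1 1 0
0 0 1 0
1 0 0 1

After press 4 at (1,1):
1 0 1 1
1 0 0 1
1 0 1 0
0 0 1 0
1 0 0 1

Lights still on: 10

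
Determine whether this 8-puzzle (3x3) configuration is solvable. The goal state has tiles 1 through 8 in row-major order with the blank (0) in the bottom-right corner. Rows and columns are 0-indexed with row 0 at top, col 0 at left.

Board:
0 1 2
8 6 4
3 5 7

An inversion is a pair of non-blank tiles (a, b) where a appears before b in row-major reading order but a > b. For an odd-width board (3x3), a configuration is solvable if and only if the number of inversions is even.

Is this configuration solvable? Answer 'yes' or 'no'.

Inversions (pairs i<j in row-major order where tile[i] > tile[j] > 0): 9
9 is odd, so the puzzle is not solvable.

Answer: no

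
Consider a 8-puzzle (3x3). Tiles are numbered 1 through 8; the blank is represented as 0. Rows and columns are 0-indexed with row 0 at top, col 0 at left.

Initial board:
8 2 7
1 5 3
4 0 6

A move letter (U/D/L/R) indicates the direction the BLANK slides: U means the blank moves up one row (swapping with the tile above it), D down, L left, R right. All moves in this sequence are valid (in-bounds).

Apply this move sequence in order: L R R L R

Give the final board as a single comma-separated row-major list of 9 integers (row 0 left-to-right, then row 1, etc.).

Answer: 8, 2, 7, 1, 5, 3, 4, 6, 0

Derivation:
After move 1 (L):
8 2 7
1 5 3
0 4 6

After move 2 (R):
8 2 7
1 5 3
4 0 6

After move 3 (R):
8 2 7
1 5 3
4 6 0

After move 4 (L):
8 2 7
1 5 3
4 0 6

After move 5 (R):
8 2 7
1 5 3
4 6 0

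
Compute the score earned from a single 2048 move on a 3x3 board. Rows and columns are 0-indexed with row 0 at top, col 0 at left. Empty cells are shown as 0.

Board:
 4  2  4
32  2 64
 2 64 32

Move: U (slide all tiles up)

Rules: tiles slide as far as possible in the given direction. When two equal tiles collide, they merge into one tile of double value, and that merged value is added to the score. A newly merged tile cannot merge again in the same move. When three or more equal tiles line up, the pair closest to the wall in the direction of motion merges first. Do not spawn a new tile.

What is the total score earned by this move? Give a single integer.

Slide up:
col 0: [4, 32, 2] -> [4, 32, 2]  score +0 (running 0)
col 1: [2, 2, 64] -> [4, 64, 0]  score +4 (running 4)
col 2: [4, 64, 32] -> [4, 64, 32]  score +0 (running 4)
Board after move:
 4  4  4
32 64 64
 2  0 32

Answer: 4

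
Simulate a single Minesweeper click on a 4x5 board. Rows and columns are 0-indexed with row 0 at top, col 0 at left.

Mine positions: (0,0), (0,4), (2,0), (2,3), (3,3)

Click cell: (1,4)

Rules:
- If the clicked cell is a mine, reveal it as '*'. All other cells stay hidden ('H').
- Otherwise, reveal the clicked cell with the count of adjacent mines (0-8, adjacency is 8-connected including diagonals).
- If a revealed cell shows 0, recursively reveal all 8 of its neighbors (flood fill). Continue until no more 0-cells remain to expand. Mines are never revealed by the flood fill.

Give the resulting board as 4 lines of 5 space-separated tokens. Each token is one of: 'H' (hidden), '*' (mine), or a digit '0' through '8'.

H H H H H
H H H H 2
H H H H H
H H H H H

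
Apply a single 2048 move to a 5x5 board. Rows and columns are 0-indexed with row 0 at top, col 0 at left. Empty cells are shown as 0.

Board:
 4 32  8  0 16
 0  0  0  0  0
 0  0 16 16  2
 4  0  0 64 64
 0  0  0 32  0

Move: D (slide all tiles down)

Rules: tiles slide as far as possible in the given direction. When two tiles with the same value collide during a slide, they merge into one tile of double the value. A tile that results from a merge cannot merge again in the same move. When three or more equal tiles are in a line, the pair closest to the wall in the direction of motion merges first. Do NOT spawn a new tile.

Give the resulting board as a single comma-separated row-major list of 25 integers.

Slide down:
col 0: [4, 0, 0, 4, 0] -> [0, 0, 0, 0, 8]
col 1: [32, 0, 0, 0, 0] -> [0, 0, 0, 0, 32]
col 2: [8, 0, 16, 0, 0] -> [0, 0, 0, 8, 16]
col 3: [0, 0, 16, 64, 32] -> [0, 0, 16, 64, 32]
col 4: [16, 0, 2, 64, 0] -> [0, 0, 16, 2, 64]

Answer: 0, 0, 0, 0, 0, 0, 0, 0, 0, 0, 0, 0, 0, 16, 16, 0, 0, 8, 64, 2, 8, 32, 16, 32, 64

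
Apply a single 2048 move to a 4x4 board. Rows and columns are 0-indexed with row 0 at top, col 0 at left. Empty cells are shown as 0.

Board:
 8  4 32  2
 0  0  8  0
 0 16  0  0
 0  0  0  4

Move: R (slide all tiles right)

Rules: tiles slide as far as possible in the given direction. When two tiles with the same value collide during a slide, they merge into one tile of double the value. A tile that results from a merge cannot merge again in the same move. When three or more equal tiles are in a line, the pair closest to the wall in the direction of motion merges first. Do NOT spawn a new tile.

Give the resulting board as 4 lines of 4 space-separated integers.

Answer:  8  4 32  2
 0  0  0  8
 0  0  0 16
 0  0  0  4

Derivation:
Slide right:
row 0: [8, 4, 32, 2] -> [8, 4, 32, 2]
row 1: [0, 0, 8, 0] -> [0, 0, 0, 8]
row 2: [0, 16, 0, 0] -> [0, 0, 0, 16]
row 3: [0, 0, 0, 4] -> [0, 0, 0, 4]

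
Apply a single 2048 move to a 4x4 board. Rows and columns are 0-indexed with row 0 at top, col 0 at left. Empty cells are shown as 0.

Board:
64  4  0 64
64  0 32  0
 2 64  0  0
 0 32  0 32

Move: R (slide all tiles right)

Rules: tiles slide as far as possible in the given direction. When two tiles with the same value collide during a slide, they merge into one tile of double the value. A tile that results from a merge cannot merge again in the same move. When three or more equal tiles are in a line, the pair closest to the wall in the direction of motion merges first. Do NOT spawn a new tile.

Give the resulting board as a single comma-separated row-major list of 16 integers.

Slide right:
row 0: [64, 4, 0, 64] -> [0, 64, 4, 64]
row 1: [64, 0, 32, 0] -> [0, 0, 64, 32]
row 2: [2, 64, 0, 0] -> [0, 0, 2, 64]
row 3: [0, 32, 0, 32] -> [0, 0, 0, 64]

Answer: 0, 64, 4, 64, 0, 0, 64, 32, 0, 0, 2, 64, 0, 0, 0, 64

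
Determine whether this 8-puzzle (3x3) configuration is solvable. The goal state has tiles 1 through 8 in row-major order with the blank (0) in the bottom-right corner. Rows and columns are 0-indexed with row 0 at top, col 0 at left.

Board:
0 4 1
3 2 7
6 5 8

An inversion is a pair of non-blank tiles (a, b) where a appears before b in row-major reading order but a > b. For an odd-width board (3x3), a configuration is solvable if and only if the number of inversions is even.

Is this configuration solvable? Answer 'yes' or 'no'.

Inversions (pairs i<j in row-major order where tile[i] > tile[j] > 0): 7
7 is odd, so the puzzle is not solvable.

Answer: no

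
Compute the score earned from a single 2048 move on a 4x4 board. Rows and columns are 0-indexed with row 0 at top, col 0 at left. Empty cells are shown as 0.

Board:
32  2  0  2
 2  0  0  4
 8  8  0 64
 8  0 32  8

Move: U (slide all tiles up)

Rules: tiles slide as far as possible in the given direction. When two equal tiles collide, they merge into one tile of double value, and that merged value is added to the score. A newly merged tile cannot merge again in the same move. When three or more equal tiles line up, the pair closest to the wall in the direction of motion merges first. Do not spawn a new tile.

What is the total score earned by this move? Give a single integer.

Slide up:
col 0: [32, 2, 8, 8] -> [32, 2, 16, 0]  score +16 (running 16)
col 1: [2, 0, 8, 0] -> [2, 8, 0, 0]  score +0 (running 16)
col 2: [0, 0, 0, 32] -> [32, 0, 0, 0]  score +0 (running 16)
col 3: [2, 4, 64, 8] -> [2, 4, 64, 8]  score +0 (running 16)
Board after move:
32  2 32  2
 2  8  0  4
16  0  0 64
 0  0  0  8

Answer: 16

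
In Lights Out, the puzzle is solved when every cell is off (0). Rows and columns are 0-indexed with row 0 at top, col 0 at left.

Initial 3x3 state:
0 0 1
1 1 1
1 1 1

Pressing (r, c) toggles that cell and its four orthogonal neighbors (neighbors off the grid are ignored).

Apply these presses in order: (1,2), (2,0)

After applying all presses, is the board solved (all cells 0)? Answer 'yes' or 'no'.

After press 1 at (1,2):
0 0 0
1 0 0
1 1 0

After press 2 at (2,0):
0 0 0
0 0 0
0 0 0

Lights still on: 0

Answer: yes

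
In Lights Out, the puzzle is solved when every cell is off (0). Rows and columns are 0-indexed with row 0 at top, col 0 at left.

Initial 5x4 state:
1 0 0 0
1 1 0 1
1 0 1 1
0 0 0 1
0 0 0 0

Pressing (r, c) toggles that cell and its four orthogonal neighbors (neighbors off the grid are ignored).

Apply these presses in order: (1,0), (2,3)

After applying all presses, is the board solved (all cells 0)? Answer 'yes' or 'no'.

After press 1 at (1,0):
0 0 0 0
0 0 0 1
0 0 1 1
0 0 0 1
0 0 0 0

After press 2 at (2,3):
0 0 0 0
0 0 0 0
0 0 0 0
0 0 0 0
0 0 0 0

Lights still on: 0

Answer: yes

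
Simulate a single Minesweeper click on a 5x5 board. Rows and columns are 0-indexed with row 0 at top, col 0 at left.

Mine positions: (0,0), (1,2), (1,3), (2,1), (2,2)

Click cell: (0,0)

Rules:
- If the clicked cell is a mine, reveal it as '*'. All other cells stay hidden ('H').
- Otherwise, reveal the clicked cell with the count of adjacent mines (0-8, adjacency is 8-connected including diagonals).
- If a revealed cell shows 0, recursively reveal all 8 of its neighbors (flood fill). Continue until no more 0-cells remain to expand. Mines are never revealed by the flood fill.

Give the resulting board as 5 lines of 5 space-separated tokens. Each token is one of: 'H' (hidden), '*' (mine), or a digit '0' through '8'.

* H H H H
H H H H H
H H H H H
H H H H H
H H H H H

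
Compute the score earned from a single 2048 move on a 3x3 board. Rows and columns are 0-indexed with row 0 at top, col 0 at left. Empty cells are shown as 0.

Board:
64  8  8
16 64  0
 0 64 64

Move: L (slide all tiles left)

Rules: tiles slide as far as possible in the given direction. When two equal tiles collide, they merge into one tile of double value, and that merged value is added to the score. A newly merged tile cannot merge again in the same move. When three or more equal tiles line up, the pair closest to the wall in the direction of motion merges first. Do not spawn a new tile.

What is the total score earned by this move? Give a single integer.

Answer: 144

Derivation:
Slide left:
row 0: [64, 8, 8] -> [64, 16, 0]  score +16 (running 16)
row 1: [16, 64, 0] -> [16, 64, 0]  score +0 (running 16)
row 2: [0, 64, 64] -> [128, 0, 0]  score +128 (running 144)
Board after move:
 64  16   0
 16  64   0
128   0   0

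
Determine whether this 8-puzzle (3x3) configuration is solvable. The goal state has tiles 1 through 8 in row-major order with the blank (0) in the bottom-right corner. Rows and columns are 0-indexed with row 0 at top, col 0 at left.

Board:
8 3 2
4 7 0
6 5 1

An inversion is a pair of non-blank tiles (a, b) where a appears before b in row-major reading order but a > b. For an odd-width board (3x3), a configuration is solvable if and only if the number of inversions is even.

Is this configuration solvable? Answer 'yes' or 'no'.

Answer: no

Derivation:
Inversions (pairs i<j in row-major order where tile[i] > tile[j] > 0): 17
17 is odd, so the puzzle is not solvable.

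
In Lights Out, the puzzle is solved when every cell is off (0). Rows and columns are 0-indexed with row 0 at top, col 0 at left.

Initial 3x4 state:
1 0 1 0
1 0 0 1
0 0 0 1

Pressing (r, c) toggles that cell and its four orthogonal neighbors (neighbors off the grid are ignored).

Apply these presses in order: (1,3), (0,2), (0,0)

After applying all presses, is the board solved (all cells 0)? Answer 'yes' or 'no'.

Answer: yes

Derivation:
After press 1 at (1,3):
1 0 1 1
1 0 1 0
0 0 0 0

After press 2 at (0,2):
1 1 0 0
1 0 0 0
0 0 0 0

After press 3 at (0,0):
0 0 0 0
0 0 0 0
0 0 0 0

Lights still on: 0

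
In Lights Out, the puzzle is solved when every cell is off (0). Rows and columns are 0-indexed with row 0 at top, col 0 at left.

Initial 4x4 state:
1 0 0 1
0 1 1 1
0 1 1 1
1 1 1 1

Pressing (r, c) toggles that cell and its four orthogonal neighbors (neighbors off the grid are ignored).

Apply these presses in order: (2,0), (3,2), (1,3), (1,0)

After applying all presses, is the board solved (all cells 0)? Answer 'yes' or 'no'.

After press 1 at (2,0):
1 0 0 1
1 1 1 1
1 0 1 1
0 1 1 1

After press 2 at (3,2):
1 0 0 1
1 1 1 1
1 0 0 1
0 0 0 0

After press 3 at (1,3):
1 0 0 0
1 1 0 0
1 0 0 0
0 0 0 0

After press 4 at (1,0):
0 0 0 0
0 0 0 0
0 0 0 0
0 0 0 0

Lights still on: 0

Answer: yes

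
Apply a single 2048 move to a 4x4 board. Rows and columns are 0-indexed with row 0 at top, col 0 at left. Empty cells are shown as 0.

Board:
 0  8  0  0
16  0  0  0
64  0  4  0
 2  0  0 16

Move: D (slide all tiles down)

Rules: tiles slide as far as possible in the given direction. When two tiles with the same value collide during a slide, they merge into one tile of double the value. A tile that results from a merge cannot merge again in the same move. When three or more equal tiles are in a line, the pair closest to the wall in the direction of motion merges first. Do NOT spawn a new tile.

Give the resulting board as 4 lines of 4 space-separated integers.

Slide down:
col 0: [0, 16, 64, 2] -> [0, 16, 64, 2]
col 1: [8, 0, 0, 0] -> [0, 0, 0, 8]
col 2: [0, 0, 4, 0] -> [0, 0, 0, 4]
col 3: [0, 0, 0, 16] -> [0, 0, 0, 16]

Answer:  0  0  0  0
16  0  0  0
64  0  0  0
 2  8  4 16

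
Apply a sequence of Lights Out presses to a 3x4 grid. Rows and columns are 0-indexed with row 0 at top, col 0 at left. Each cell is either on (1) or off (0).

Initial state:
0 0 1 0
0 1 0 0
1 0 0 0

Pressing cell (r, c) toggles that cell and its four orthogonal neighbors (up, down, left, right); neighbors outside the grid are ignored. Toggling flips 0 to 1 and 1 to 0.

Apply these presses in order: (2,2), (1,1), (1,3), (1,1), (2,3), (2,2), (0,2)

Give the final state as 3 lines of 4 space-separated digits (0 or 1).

After press 1 at (2,2):
0 0 1 0
0 1 1 0
1 1 1 1

After press 2 at (1,1):
0 1 1 0
1 0 0 0
1 0 1 1

After press 3 at (1,3):
0 1 1 1
1 0 1 1
1 0 1 0

After press 4 at (1,1):
0 0 1 1
0 1 0 1
1 1 1 0

After press 5 at (2,3):
0 0 1 1
0 1 0 0
1 1 0 1

After press 6 at (2,2):
0 0 1 1
0 1 1 0
1 0 1 0

After press 7 at (0,2):
0 1 0 0
0 1 0 0
1 0 1 0

Answer: 0 1 0 0
0 1 0 0
1 0 1 0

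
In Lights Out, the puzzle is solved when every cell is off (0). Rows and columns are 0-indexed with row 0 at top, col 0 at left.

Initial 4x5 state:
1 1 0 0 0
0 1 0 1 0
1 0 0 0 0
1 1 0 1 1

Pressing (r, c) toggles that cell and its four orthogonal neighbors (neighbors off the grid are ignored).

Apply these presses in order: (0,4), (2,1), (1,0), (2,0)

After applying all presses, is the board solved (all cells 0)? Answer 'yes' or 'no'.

After press 1 at (0,4):
1 1 0 1 1
0 1 0 1 1
1 0 0 0 0
1 1 0 1 1

After press 2 at (2,1):
1 1 0 1 1
0 0 0 1 1
0 1 1 0 0
1 0 0 1 1

After press 3 at (1,0):
0 1 0 1 1
1 1 0 1 1
1 1 1 0 0
1 0 0 1 1

After press 4 at (2,0):
0 1 0 1 1
0 1 0 1 1
0 0 1 0 0
0 0 0 1 1

Lights still on: 9

Answer: no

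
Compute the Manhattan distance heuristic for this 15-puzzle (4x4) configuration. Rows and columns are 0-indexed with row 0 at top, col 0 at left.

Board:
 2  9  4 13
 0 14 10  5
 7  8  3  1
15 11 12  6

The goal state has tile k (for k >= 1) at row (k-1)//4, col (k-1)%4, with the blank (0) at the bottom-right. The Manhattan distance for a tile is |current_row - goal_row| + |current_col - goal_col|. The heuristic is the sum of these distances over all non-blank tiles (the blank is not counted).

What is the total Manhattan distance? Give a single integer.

Tile 2: at (0,0), goal (0,1), distance |0-0|+|0-1| = 1
Tile 9: at (0,1), goal (2,0), distance |0-2|+|1-0| = 3
Tile 4: at (0,2), goal (0,3), distance |0-0|+|2-3| = 1
Tile 13: at (0,3), goal (3,0), distance |0-3|+|3-0| = 6
Tile 14: at (1,1), goal (3,1), distance |1-3|+|1-1| = 2
Tile 10: at (1,2), goal (2,1), distance |1-2|+|2-1| = 2
Tile 5: at (1,3), goal (1,0), distance |1-1|+|3-0| = 3
Tile 7: at (2,0), goal (1,2), distance |2-1|+|0-2| = 3
Tile 8: at (2,1), goal (1,3), distance |2-1|+|1-3| = 3
Tile 3: at (2,2), goal (0,2), distance |2-0|+|2-2| = 2
Tile 1: at (2,3), goal (0,0), distance |2-0|+|3-0| = 5
Tile 15: at (3,0), goal (3,2), distance |3-3|+|0-2| = 2
Tile 11: at (3,1), goal (2,2), distance |3-2|+|1-2| = 2
Tile 12: at (3,2), goal (2,3), distance |3-2|+|2-3| = 2
Tile 6: at (3,3), goal (1,1), distance |3-1|+|3-1| = 4
Sum: 1 + 3 + 1 + 6 + 2 + 2 + 3 + 3 + 3 + 2 + 5 + 2 + 2 + 2 + 4 = 41

Answer: 41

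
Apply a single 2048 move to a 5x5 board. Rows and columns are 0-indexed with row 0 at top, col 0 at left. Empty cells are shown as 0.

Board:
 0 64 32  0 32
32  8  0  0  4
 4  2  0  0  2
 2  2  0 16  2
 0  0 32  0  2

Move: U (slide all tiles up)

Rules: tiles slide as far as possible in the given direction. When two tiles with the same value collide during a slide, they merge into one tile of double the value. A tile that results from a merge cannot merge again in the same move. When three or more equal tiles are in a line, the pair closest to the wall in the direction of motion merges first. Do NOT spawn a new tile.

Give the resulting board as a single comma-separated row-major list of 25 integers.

Answer: 32, 64, 64, 16, 32, 4, 8, 0, 0, 4, 2, 4, 0, 0, 4, 0, 0, 0, 0, 2, 0, 0, 0, 0, 0

Derivation:
Slide up:
col 0: [0, 32, 4, 2, 0] -> [32, 4, 2, 0, 0]
col 1: [64, 8, 2, 2, 0] -> [64, 8, 4, 0, 0]
col 2: [32, 0, 0, 0, 32] -> [64, 0, 0, 0, 0]
col 3: [0, 0, 0, 16, 0] -> [16, 0, 0, 0, 0]
col 4: [32, 4, 2, 2, 2] -> [32, 4, 4, 2, 0]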